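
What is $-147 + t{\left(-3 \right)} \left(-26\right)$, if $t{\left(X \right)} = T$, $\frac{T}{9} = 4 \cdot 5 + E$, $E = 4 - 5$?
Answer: $-4593$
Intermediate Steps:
$E = -1$
$T = 171$ ($T = 9 \left(4 \cdot 5 - 1\right) = 9 \left(20 - 1\right) = 9 \cdot 19 = 171$)
$t{\left(X \right)} = 171$
$-147 + t{\left(-3 \right)} \left(-26\right) = -147 + 171 \left(-26\right) = -147 - 4446 = -4593$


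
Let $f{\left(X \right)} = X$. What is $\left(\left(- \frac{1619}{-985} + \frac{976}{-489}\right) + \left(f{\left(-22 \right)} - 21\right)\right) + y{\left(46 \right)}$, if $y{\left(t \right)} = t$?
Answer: $\frac{1275326}{481665} \approx 2.6477$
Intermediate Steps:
$\left(\left(- \frac{1619}{-985} + \frac{976}{-489}\right) + \left(f{\left(-22 \right)} - 21\right)\right) + y{\left(46 \right)} = \left(\left(- \frac{1619}{-985} + \frac{976}{-489}\right) - 43\right) + 46 = \left(\left(\left(-1619\right) \left(- \frac{1}{985}\right) + 976 \left(- \frac{1}{489}\right)\right) - 43\right) + 46 = \left(\left(\frac{1619}{985} - \frac{976}{489}\right) - 43\right) + 46 = \left(- \frac{169669}{481665} - 43\right) + 46 = - \frac{20881264}{481665} + 46 = \frac{1275326}{481665}$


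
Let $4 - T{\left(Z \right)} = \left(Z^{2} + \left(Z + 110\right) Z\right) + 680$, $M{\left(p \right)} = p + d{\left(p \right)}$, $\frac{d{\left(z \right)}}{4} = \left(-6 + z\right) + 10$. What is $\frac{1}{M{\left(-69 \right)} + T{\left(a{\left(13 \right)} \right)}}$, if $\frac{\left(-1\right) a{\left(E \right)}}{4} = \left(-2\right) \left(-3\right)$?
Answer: $\frac{1}{483} \approx 0.0020704$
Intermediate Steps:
$a{\left(E \right)} = -24$ ($a{\left(E \right)} = - 4 \left(\left(-2\right) \left(-3\right)\right) = \left(-4\right) 6 = -24$)
$d{\left(z \right)} = 16 + 4 z$ ($d{\left(z \right)} = 4 \left(\left(-6 + z\right) + 10\right) = 4 \left(4 + z\right) = 16 + 4 z$)
$M{\left(p \right)} = 16 + 5 p$ ($M{\left(p \right)} = p + \left(16 + 4 p\right) = 16 + 5 p$)
$T{\left(Z \right)} = -676 - Z^{2} - Z \left(110 + Z\right)$ ($T{\left(Z \right)} = 4 - \left(\left(Z^{2} + \left(Z + 110\right) Z\right) + 680\right) = 4 - \left(\left(Z^{2} + \left(110 + Z\right) Z\right) + 680\right) = 4 - \left(\left(Z^{2} + Z \left(110 + Z\right)\right) + 680\right) = 4 - \left(680 + Z^{2} + Z \left(110 + Z\right)\right) = -676 - Z^{2} - Z \left(110 + Z\right)$)
$\frac{1}{M{\left(-69 \right)} + T{\left(a{\left(13 \right)} \right)}} = \frac{1}{\left(16 + 5 \left(-69\right)\right) - \left(-1964 + 1152\right)} = \frac{1}{\left(16 - 345\right) - -812} = \frac{1}{-329 - -812} = \frac{1}{-329 + 812} = \frac{1}{483}$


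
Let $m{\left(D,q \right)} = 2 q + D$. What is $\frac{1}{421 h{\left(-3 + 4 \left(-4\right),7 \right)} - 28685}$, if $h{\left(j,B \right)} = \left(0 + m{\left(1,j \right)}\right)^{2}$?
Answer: $\frac{1}{547664} \approx 1.8259 \cdot 10^{-6}$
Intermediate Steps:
$m{\left(D,q \right)} = D + 2 q$
$h{\left(j,B \right)} = \left(1 + 2 j\right)^{2}$ ($h{\left(j,B \right)} = \left(0 + \left(1 + 2 j\right)\right)^{2} = \left(1 + 2 j\right)^{2}$)
$\frac{1}{421 h{\left(-3 + 4 \left(-4\right),7 \right)} - 28685} = \frac{1}{421 \left(1 + 2 \left(-3 + 4 \left(-4\right)\right)\right)^{2} - 28685} = \frac{1}{421 \left(1 + 2 \left(-3 - 16\right)\right)^{2} - 28685} = \frac{1}{421 \left(1 + 2 \left(-19\right)\right)^{2} - 28685} = \frac{1}{421 \left(1 - 38\right)^{2} - 28685} = \frac{1}{421 \left(-37\right)^{2} - 28685} = \frac{1}{421 \cdot 1369 - 28685} = \frac{1}{576349 - 28685} = \frac{1}{547664}$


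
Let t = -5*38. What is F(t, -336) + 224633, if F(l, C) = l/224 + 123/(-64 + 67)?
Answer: 25163393/112 ≈ 2.2467e+5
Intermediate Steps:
t = -190
F(l, C) = 41 + l/224 (F(l, C) = l*(1/224) + 123/3 = l/224 + 123*(⅓) = l/224 + 41 = 41 + l/224)
F(t, -336) + 224633 = (41 + (1/224)*(-190)) + 224633 = (41 - 95/112) + 224633 = 4497/112 + 224633 = 25163393/112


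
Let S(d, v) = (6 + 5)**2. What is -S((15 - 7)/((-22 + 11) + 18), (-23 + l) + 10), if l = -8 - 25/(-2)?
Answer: -121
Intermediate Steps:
l = 9/2 (l = -8 - 25*(-1)/2 = -8 - 5*(-5/2) = -8 + 25/2 = 9/2 ≈ 4.5000)
S(d, v) = 121 (S(d, v) = 11**2 = 121)
-S((15 - 7)/((-22 + 11) + 18), (-23 + l) + 10) = -1*121 = -121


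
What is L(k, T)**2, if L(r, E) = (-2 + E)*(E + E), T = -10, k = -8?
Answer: 57600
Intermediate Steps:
L(r, E) = 2*E*(-2 + E) (L(r, E) = (-2 + E)*(2*E) = 2*E*(-2 + E))
L(k, T)**2 = (2*(-10)*(-2 - 10))**2 = (2*(-10)*(-12))**2 = 240**2 = 57600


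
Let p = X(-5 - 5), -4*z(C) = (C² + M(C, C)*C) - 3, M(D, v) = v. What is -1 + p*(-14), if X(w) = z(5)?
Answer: 327/2 ≈ 163.50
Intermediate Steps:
z(C) = ¾ - C²/2 (z(C) = -((C² + C*C) - 3)/4 = -((C² + C²) - 3)/4 = -(2*C² - 3)/4 = -(-3 + 2*C²)/4 = ¾ - C²/2)
X(w) = -47/4 (X(w) = ¾ - ½*5² = ¾ - ½*25 = ¾ - 25/2 = -47/4)
p = -47/4 ≈ -11.750
-1 + p*(-14) = -1 - 47/4*(-14) = -1 + 329/2 = 327/2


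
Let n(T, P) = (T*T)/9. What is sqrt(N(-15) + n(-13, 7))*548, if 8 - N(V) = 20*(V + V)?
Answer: 548*sqrt(5641)/3 ≈ 13719.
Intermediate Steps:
N(V) = 8 - 40*V (N(V) = 8 - 20*(V + V) = 8 - 20*2*V = 8 - 40*V)
n(T, P) = T**2/9 (n(T, P) = T**2*(1/9) = T**2/9)
sqrt(N(-15) + n(-13, 7))*548 = sqrt((8 - 40*(-15)) + (1/9)*(-13)**2)*548 = sqrt((8 + 600) + (1/9)*169)*548 = sqrt(608 + 169/9)*548 = sqrt(5641/9)*548 = (sqrt(5641)/3)*548 = 548*sqrt(5641)/3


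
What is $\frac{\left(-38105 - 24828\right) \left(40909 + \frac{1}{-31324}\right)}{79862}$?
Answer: $- \frac{80644455399495}{2501597288} \approx -32237.0$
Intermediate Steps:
$\frac{\left(-38105 - 24828\right) \left(40909 + \frac{1}{-31324}\right)}{79862} = - 62933 \left(40909 - \frac{1}{31324}\right) \frac{1}{79862} = \left(-62933\right) \frac{1281433515}{31324} \cdot \frac{1}{79862} = \left(- \frac{80644455399495}{31324}\right) \frac{1}{79862} = - \frac{80644455399495}{2501597288}$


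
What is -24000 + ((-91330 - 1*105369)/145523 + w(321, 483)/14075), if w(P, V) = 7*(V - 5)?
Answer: -49159951018467/2048236225 ≈ -24001.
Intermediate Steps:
w(P, V) = -35 + 7*V (w(P, V) = 7*(-5 + V) = -35 + 7*V)
-24000 + ((-91330 - 1*105369)/145523 + w(321, 483)/14075) = -24000 + ((-91330 - 1*105369)/145523 + (-35 + 7*483)/14075) = -24000 + ((-91330 - 105369)*(1/145523) + (-35 + 3381)*(1/14075)) = -24000 + (-196699*1/145523 + 3346*(1/14075)) = -24000 + (-196699/145523 + 3346/14075) = -24000 - 2281618467/2048236225 = -49159951018467/2048236225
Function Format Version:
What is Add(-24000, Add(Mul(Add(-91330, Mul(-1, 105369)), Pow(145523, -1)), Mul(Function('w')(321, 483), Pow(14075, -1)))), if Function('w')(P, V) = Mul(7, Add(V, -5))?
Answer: Rational(-49159951018467, 2048236225) ≈ -24001.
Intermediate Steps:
Function('w')(P, V) = Add(-35, Mul(7, V)) (Function('w')(P, V) = Mul(7, Add(-5, V)) = Add(-35, Mul(7, V)))
Add(-24000, Add(Mul(Add(-91330, Mul(-1, 105369)), Pow(145523, -1)), Mul(Function('w')(321, 483), Pow(14075, -1)))) = Add(-24000, Add(Mul(Add(-91330, Mul(-1, 105369)), Pow(145523, -1)), Mul(Add(-35, Mul(7, 483)), Pow(14075, -1)))) = Add(-24000, Add(Mul(Add(-91330, -105369), Rational(1, 145523)), Mul(Add(-35, 3381), Rational(1, 14075)))) = Add(-24000, Add(Mul(-196699, Rational(1, 145523)), Mul(3346, Rational(1, 14075)))) = Add(-24000, Add(Rational(-196699, 145523), Rational(3346, 14075))) = Add(-24000, Rational(-2281618467, 2048236225)) = Rational(-49159951018467, 2048236225)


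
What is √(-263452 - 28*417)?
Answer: 34*I*√238 ≈ 524.53*I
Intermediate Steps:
√(-263452 - 28*417) = √(-263452 - 11676) = √(-275128) = 34*I*√238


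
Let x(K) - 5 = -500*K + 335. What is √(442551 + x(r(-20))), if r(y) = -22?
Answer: √453891 ≈ 673.71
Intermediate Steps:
x(K) = 340 - 500*K (x(K) = 5 + (-500*K + 335) = 5 + (335 - 500*K) = 340 - 500*K)
√(442551 + x(r(-20))) = √(442551 + (340 - 500*(-22))) = √(442551 + (340 + 11000)) = √(442551 + 11340) = √453891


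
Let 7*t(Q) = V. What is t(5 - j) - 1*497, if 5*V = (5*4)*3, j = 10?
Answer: -3467/7 ≈ -495.29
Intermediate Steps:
V = 12 (V = ((5*4)*3)/5 = (20*3)/5 = (⅕)*60 = 12)
t(Q) = 12/7 (t(Q) = (⅐)*12 = 12/7)
t(5 - j) - 1*497 = 12/7 - 1*497 = 12/7 - 497 = -3467/7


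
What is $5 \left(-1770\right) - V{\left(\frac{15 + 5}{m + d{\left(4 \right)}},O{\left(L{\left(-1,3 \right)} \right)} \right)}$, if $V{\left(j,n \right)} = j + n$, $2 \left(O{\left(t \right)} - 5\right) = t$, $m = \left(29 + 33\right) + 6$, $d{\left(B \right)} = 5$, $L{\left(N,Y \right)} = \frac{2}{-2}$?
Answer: $- \frac{1292797}{146} \approx -8854.8$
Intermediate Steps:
$L{\left(N,Y \right)} = -1$ ($L{\left(N,Y \right)} = 2 \left(- \frac{1}{2}\right) = -1$)
$m = 68$ ($m = 62 + 6 = 68$)
$O{\left(t \right)} = 5 + \frac{t}{2}$
$5 \left(-1770\right) - V{\left(\frac{15 + 5}{m + d{\left(4 \right)}},O{\left(L{\left(-1,3 \right)} \right)} \right)} = 5 \left(-1770\right) - \left(\frac{15 + 5}{68 + 5} + \left(5 + \frac{1}{2} \left(-1\right)\right)\right) = -8850 - \left(\frac{20}{73} + \left(5 - \frac{1}{2}\right)\right) = -8850 - \left(20 \cdot \frac{1}{73} + \frac{9}{2}\right) = -8850 - \left(\frac{20}{73} + \frac{9}{2}\right) = -8850 - \frac{697}{146} = - \frac{1292797}{146}$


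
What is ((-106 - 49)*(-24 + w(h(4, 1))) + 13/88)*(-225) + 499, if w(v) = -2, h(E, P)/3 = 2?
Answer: -79753013/88 ≈ -9.0628e+5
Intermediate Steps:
h(E, P) = 6 (h(E, P) = 3*2 = 6)
((-106 - 49)*(-24 + w(h(4, 1))) + 13/88)*(-225) + 499 = ((-106 - 49)*(-24 - 2) + 13/88)*(-225) + 499 = (-155*(-26) + 13*(1/88))*(-225) + 499 = (4030 + 13/88)*(-225) + 499 = (354653/88)*(-225) + 499 = -79796925/88 + 499 = -79753013/88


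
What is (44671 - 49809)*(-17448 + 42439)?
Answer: -128403758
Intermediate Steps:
(44671 - 49809)*(-17448 + 42439) = -5138*24991 = -128403758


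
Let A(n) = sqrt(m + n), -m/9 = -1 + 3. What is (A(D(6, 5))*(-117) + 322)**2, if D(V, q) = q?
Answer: (322 - 117*I*sqrt(13))**2 ≈ -74273.0 - 2.7167e+5*I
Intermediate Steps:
m = -18 (m = -9*(-1 + 3) = -9*2 = -18)
A(n) = sqrt(-18 + n)
(A(D(6, 5))*(-117) + 322)**2 = (sqrt(-18 + 5)*(-117) + 322)**2 = (sqrt(-13)*(-117) + 322)**2 = ((I*sqrt(13))*(-117) + 322)**2 = (-117*I*sqrt(13) + 322)**2 = (322 - 117*I*sqrt(13))**2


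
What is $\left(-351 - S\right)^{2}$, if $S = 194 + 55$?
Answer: $360000$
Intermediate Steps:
$S = 249$
$\left(-351 - S\right)^{2} = \left(-351 - 249\right)^{2} = \left(-600\right)^{2} = 360000$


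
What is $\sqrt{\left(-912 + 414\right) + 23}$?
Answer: $5 i \sqrt{19} \approx 21.794 i$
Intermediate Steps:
$\sqrt{\left(-912 + 414\right) + 23} = \sqrt{-498 + 23} = \sqrt{-475} = 5 i \sqrt{19}$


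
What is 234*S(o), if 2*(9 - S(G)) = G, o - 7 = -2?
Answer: 1521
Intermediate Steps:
o = 5 (o = 7 - 2 = 5)
S(G) = 9 - G/2
234*S(o) = 234*(9 - ½*5) = 234*(9 - 5/2) = 234*(13/2) = 1521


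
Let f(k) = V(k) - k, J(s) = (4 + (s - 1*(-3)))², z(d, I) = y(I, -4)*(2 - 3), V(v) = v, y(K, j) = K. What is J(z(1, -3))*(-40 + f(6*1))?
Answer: -4000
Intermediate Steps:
z(d, I) = -I (z(d, I) = I*(2 - 3) = I*(-1) = -I)
J(s) = (7 + s)² (J(s) = (4 + (s + 3))² = (4 + (3 + s))² = (7 + s)²)
f(k) = 0 (f(k) = k - k = 0)
J(z(1, -3))*(-40 + f(6*1)) = (7 - 1*(-3))²*(-40 + 0) = (7 + 3)²*(-40) = 10²*(-40) = 100*(-40) = -4000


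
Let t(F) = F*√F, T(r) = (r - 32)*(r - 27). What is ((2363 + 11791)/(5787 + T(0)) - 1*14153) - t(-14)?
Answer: -31372483/2217 + 14*I*√14 ≈ -14151.0 + 52.383*I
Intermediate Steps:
T(r) = (-32 + r)*(-27 + r)
t(F) = F^(3/2)
((2363 + 11791)/(5787 + T(0)) - 1*14153) - t(-14) = ((2363 + 11791)/(5787 + (864 + 0² - 59*0)) - 1*14153) - (-14)^(3/2) = (14154/(5787 + (864 + 0 + 0)) - 14153) - (-14)*I*√14 = (14154/(5787 + 864) - 14153) + 14*I*√14 = (14154/6651 - 14153) + 14*I*√14 = (14154*(1/6651) - 14153) + 14*I*√14 = (4718/2217 - 14153) + 14*I*√14 = -31372483/2217 + 14*I*√14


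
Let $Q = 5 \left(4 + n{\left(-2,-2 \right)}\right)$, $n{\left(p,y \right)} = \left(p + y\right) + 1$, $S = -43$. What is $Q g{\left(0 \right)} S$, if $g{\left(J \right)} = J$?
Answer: $0$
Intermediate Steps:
$n{\left(p,y \right)} = 1 + p + y$
$Q = 5$ ($Q = 5 \left(4 - 3\right) = 5 \cdot 1 = 5$)
$Q g{\left(0 \right)} S = 5 \cdot 0 \left(-43\right) = 0 \left(-43\right) = 0$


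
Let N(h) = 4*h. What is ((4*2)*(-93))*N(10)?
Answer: -29760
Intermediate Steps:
((4*2)*(-93))*N(10) = ((4*2)*(-93))*(4*10) = (8*(-93))*40 = -744*40 = -29760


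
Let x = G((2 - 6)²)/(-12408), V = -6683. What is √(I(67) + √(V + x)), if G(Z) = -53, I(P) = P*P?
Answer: √(43194971556 + 1551*I*√257225939322)/3102 ≈ 67.003 + 0.61005*I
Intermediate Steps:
I(P) = P²
x = 53/12408 (x = -53/(-12408) = -53*(-1/12408) = 53/12408 ≈ 0.0042714)
√(I(67) + √(V + x)) = √(67² + √(-6683 + 53/12408)) = √(4489 + √(-82922611/12408)) = √(4489 + I*√257225939322/6204)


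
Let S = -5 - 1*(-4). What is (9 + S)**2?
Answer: 64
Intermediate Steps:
S = -1 (S = -5 + 4 = -1)
(9 + S)**2 = (9 - 1)**2 = 8**2 = 64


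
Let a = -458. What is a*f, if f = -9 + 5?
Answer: 1832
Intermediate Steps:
f = -4
a*f = -458*(-4) = 1832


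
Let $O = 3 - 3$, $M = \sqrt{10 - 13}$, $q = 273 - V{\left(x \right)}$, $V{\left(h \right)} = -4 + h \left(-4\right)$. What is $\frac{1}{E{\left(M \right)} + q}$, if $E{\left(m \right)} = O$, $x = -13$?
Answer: $\frac{1}{225} \approx 0.0044444$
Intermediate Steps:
$V{\left(h \right)} = -4 - 4 h$
$q = 225$ ($q = 273 - \left(-4 - -52\right) = 273 - \left(-4 + 52\right) = 273 - 48 = 225$)
$M = i \sqrt{3}$ ($M = \sqrt{-3} = i \sqrt{3} \approx 1.732 i$)
$O = 0$
$E{\left(m \right)} = 0$
$\frac{1}{E{\left(M \right)} + q} = \frac{1}{0 + 225} = \frac{1}{225}$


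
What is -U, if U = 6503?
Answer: -6503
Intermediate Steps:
-U = -1*6503 = -6503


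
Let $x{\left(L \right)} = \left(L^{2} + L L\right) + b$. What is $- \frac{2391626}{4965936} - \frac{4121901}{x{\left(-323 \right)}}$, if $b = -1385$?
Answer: $- \frac{3494136010039}{171550742088} \approx -20.368$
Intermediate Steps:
$x{\left(L \right)} = -1385 + 2 L^{2}$ ($x{\left(L \right)} = \left(L^{2} + L L\right) - 1385 = \left(L^{2} + L^{2}\right) - 1385 = 2 L^{2} - 1385 = -1385 + 2 L^{2}$)
$- \frac{2391626}{4965936} - \frac{4121901}{x{\left(-323 \right)}} = - \frac{2391626}{4965936} - \frac{4121901}{-1385 + 2 \left(-323\right)^{2}} = \left(-2391626\right) \frac{1}{4965936} - \frac{4121901}{-1385 + 2 \cdot 104329} = - \frac{1195813}{2482968} - \frac{4121901}{-1385 + 208658} = - \frac{1195813}{2482968} - \frac{4121901}{207273} = - \frac{1195813}{2482968} - \frac{1373967}{69091} = - \frac{3494136010039}{171550742088}$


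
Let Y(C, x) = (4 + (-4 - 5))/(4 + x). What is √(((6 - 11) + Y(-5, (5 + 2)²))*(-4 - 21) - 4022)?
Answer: 4*I*√683753/53 ≈ 62.407*I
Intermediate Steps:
Y(C, x) = -5/(4 + x) (Y(C, x) = (4 - 9)/(4 + x) = -5/(4 + x))
√(((6 - 11) + Y(-5, (5 + 2)²))*(-4 - 21) - 4022) = √(((6 - 11) - 5/(4 + (5 + 2)²))*(-4 - 21) - 4022) = √((-5 - 5/(4 + 7²))*(-25) - 4022) = √((-5 - 5/(4 + 49))*(-25) - 4022) = √((-5 - 5/53)*(-25) - 4022) = √(-270/53*(-25) - 4022) = √(6750/53 - 4022) = √(-206416/53) = 4*I*√683753/53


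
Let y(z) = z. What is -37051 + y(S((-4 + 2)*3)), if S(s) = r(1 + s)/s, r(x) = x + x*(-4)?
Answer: -74107/2 ≈ -37054.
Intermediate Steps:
r(x) = -3*x (r(x) = x - 4*x = -3*x)
S(s) = (-3 - 3*s)/s (S(s) = (-3*(1 + s))/s = (-3 - 3*s)/s)
-37051 + y(S((-4 + 2)*3)) = -37051 + (-3 - 3*1/(3*(-4 + 2))) = -37051 + (-3 - 3/((-2*3))) = -37051 + (-3 - 3/(-6)) = -37051 + (-3 - 3*(-1/6)) = -37051 + (-3 + 1/2) = -37051 - 5/2 = -74107/2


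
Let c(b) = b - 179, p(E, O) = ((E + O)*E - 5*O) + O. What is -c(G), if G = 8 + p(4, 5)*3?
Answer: 123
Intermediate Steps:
p(E, O) = -4*O + E*(E + O) (p(E, O) = (E*(E + O) - 5*O) + O = (-5*O + E*(E + O)) + O = -4*O + E*(E + O))
G = 56 (G = 8 + (4² - 4*5 + 4*5)*3 = 8 + (16 - 20 + 20)*3 = 8 + 16*3 = 8 + 48 = 56)
c(b) = -179 + b
-c(G) = -(-179 + 56) = -1*(-123) = 123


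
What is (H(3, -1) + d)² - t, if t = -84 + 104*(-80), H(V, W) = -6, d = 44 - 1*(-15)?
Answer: 11213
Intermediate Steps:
d = 59 (d = 44 + 15 = 59)
t = -8404 (t = -84 - 8320 = -8404)
(H(3, -1) + d)² - t = (-6 + 59)² - 1*(-8404) = 53² + 8404 = 2809 + 8404 = 11213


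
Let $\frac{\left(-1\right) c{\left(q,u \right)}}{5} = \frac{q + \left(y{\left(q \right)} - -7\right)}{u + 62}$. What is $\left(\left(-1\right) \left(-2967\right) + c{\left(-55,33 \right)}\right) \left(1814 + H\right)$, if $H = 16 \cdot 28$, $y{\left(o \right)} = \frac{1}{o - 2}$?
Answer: $\frac{2424862492}{361} \approx 6.7171 \cdot 10^{6}$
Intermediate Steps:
$y{\left(o \right)} = \frac{1}{-2 + o}$
$H = 448$
$c{\left(q,u \right)} = - \frac{5 \left(7 + q + \frac{1}{-2 + q}\right)}{62 + u}$ ($c{\left(q,u \right)} = - 5 \frac{q + \left(\frac{1}{-2 + q} - -7\right)}{u + 62} = - 5 \frac{q + \left(\frac{1}{-2 + q} + 7\right)}{62 + u} = - 5 \frac{q + \left(7 + \frac{1}{-2 + q}\right)}{62 + u} = - 5 \frac{7 + q + \frac{1}{-2 + q}}{62 + u} = - \frac{5 \left(7 + q + \frac{1}{-2 + q}\right)}{62 + u}$)
$\left(\left(-1\right) \left(-2967\right) + c{\left(-55,33 \right)}\right) \left(1814 + H\right) = \left(\left(-1\right) \left(-2967\right) + \frac{5 \left(-1 - \left(-2 - 55\right) \left(7 - 55\right)\right)}{\left(-2 - 55\right) \left(62 + 33\right)}\right) \left(1814 + 448\right) = \left(2967 + \frac{5 \left(-1 - \left(-57\right) \left(-48\right)\right)}{\left(-57\right) 95}\right) 2262 = \left(2967 + 5 \left(- \frac{1}{57}\right) \frac{1}{95} \left(-1 - 2736\right)\right) 2262 = \left(2967 + 5 \left(- \frac{1}{57}\right) \frac{1}{95} \left(-2737\right)\right) 2262 = \left(2967 + \frac{2737}{1083}\right) 2262 = \frac{3215998}{1083} \cdot 2262 = \frac{2424862492}{361}$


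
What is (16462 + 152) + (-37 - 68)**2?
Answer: 27639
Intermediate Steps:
(16462 + 152) + (-37 - 68)**2 = 16614 + (-105)**2 = 16614 + 11025 = 27639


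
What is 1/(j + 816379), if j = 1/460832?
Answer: 460832/376213567329 ≈ 1.2249e-6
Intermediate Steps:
j = 1/460832 ≈ 2.1700e-6
1/(j + 816379) = 1/(1/460832 + 816379) = 1/(376213567329/460832) = 460832/376213567329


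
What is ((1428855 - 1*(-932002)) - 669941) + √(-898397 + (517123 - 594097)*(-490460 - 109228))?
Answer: 1690916 + √46159485715 ≈ 1.9058e+6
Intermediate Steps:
((1428855 - 1*(-932002)) - 669941) + √(-898397 + (517123 - 594097)*(-490460 - 109228)) = ((1428855 + 932002) - 669941) + √(-898397 - 76974*(-599688)) = (2360857 - 669941) + √(-898397 + 46160384112) = 1690916 + √46159485715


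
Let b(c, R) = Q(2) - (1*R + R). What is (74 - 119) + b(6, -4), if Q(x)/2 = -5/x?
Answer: -42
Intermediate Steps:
Q(x) = -10/x (Q(x) = 2*(-5/x) = -10/x)
b(c, R) = -5 - 2*R (b(c, R) = -10/2 - (1*R + R) = -10*½ - (R + R) = -5 - 2*R)
(74 - 119) + b(6, -4) = (74 - 119) + (-5 - 2*(-4)) = -45 + (-5 + 8) = -45 + 3 = -42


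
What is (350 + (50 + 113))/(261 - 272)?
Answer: -513/11 ≈ -46.636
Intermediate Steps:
(350 + (50 + 113))/(261 - 272) = (350 + 163)/(-11) = 513*(-1/11) = -513/11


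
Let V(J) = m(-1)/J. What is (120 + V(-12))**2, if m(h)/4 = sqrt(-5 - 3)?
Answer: 129592/9 - 160*I*sqrt(2) ≈ 14399.0 - 226.27*I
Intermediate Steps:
m(h) = 8*I*sqrt(2) (m(h) = 4*sqrt(-5 - 3) = 4*sqrt(-8) = 4*(2*I*sqrt(2)) = 8*I*sqrt(2))
V(J) = 8*I*sqrt(2)/J (V(J) = (8*I*sqrt(2))/J = 8*I*sqrt(2)/J)
(120 + V(-12))**2 = (120 + 8*I*sqrt(2)/(-12))**2 = (120 + 8*I*sqrt(2)*(-1/12))**2 = (120 - 2*I*sqrt(2)/3)**2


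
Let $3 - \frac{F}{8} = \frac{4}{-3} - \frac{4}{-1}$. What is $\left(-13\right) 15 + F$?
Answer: $- \frac{577}{3} \approx -192.33$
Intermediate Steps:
$F = \frac{8}{3}$ ($F = 24 - 8 \left(\frac{4}{-3} - \frac{4}{-1}\right) = 24 - 8 \left(4 \left(- \frac{1}{3}\right) - -4\right) = 24 - 8 \left(- \frac{4}{3} + 4\right) = 24 - \frac{64}{3} = \frac{8}{3} \approx 2.6667$)
$\left(-13\right) 15 + F = \left(-13\right) 15 + \frac{8}{3} = -195 + \frac{8}{3} = - \frac{577}{3}$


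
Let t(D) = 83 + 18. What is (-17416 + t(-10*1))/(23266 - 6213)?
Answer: -17315/17053 ≈ -1.0154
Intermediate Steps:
t(D) = 101
(-17416 + t(-10*1))/(23266 - 6213) = (-17416 + 101)/(23266 - 6213) = -17315/17053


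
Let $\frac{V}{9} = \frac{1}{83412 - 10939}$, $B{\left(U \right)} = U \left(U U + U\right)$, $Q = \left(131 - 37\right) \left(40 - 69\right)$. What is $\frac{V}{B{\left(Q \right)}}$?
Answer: $- \frac{9}{1467555210833300} \approx -6.1326 \cdot 10^{-15}$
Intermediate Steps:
$Q = -2726$ ($Q = 94 \left(-29\right) = -2726$)
$B{\left(U \right)} = U \left(U + U^{2}\right)$ ($B{\left(U \right)} = U \left(U^{2} + U\right) = U \left(U + U^{2}\right)$)
$V = \frac{9}{72473}$ ($V = \frac{9}{83412 - 10939} = \frac{9}{72473} \approx 0.00012418$)
$\frac{V}{B{\left(Q \right)}} = \frac{9}{72473 \left(-2726\right)^{2} \left(1 - 2726\right)} = \frac{9}{72473 \cdot 7431076 \left(-2725\right)} = \frac{9}{72473 \left(-20249682100\right)} = \frac{9}{72473} \left(- \frac{1}{20249682100}\right) = - \frac{9}{1467555210833300}$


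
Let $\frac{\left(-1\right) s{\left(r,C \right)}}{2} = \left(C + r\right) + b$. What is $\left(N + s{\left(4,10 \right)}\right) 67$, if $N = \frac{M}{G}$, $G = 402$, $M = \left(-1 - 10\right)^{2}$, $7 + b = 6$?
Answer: $- \frac{10331}{6} \approx -1721.8$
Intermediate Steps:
$b = -1$ ($b = -7 + 6 = -1$)
$M = 121$ ($M = \left(-11\right)^{2} = 121$)
$s{\left(r,C \right)} = 2 - 2 C - 2 r$ ($s{\left(r,C \right)} = - 2 \left(\left(C + r\right) - 1\right) = - 2 \left(-1 + C + r\right) = 2 - 2 C - 2 r$)
$N = \frac{121}{402} \approx 0.30099$
$\left(N + s{\left(4,10 \right)}\right) 67 = \left(\frac{121}{402} - 26\right) 67 = \left(- \frac{10331}{402}\right) 67 = - \frac{10331}{6}$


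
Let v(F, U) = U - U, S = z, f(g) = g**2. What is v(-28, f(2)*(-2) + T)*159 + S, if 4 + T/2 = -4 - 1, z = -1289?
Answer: -1289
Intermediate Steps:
S = -1289
T = -18 (T = -8 + 2*(-4 - 1) = -8 + 2*(-5) = -8 - 10 = -18)
v(F, U) = 0
v(-28, f(2)*(-2) + T)*159 + S = 0*159 - 1289 = 0 - 1289 = -1289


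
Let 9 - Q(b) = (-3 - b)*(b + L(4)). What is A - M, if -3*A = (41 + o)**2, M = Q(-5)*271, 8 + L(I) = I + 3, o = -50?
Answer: -5718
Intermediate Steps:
L(I) = -5 + I (L(I) = -8 + (I + 3) = -8 + (3 + I) = -5 + I)
Q(b) = 9 - (-1 + b)*(-3 - b) (Q(b) = 9 - (-3 - b)*(b + (-5 + 4)) = 9 - (-3 - b)*(b - 1) = 9 - (-3 - b)*(-1 + b) = 9 - (-1 + b)*(-3 - b))
M = 5691 (M = (6 + (-5)**2 + 2*(-5))*271 = (6 + 25 - 10)*271 = 21*271 = 5691)
A = -27 (A = -(41 - 50)**2/3 = -1/3*(-9)**2 = -1/3*81 = -27)
A - M = -27 - 1*5691 = -27 - 5691 = -5718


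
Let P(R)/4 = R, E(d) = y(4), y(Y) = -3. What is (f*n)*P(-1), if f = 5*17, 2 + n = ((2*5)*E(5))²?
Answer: -305320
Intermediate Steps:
E(d) = -3
P(R) = 4*R
n = 898 (n = -2 + ((2*5)*(-3))² = -2 + (10*(-3))² = -2 + (-30)² = -2 + 900 = 898)
f = 85
(f*n)*P(-1) = (85*898)*(4*(-1)) = 76330*(-4) = -305320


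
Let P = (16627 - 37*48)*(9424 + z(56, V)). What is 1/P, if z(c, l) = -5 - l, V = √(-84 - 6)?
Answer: 9419/1317545835001 + 3*I*√10/1317545835001 ≈ 7.1489e-9 + 7.2004e-12*I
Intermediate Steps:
V = 3*I*√10 (V = √(-90) = 3*I*√10 ≈ 9.4868*I)
P = 139881569 - 44553*I*√10 (P = (16627 - 37*48)*(9424 + (-5 - 3*I*√10)) = (16627 - 1776)*(9424 + (-5 - 3*I*√10)) = 14851*(9419 - 3*I*√10) = 139881569 - 44553*I*√10 ≈ 1.3988e+8 - 1.4089e+5*I)
1/P = 1/(139881569 - 44553*I*√10)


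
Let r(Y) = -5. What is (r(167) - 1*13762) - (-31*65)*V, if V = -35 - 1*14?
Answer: -112502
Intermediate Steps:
V = -49 (V = -35 - 14 = -49)
(r(167) - 1*13762) - (-31*65)*V = (-5 - 1*13762) - (-31*65)*(-49) = (-5 - 13762) - (-2015)*(-49) = -13767 - 1*98735 = -13767 - 98735 = -112502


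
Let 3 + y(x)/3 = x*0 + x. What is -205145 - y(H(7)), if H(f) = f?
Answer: -205157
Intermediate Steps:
y(x) = -9 + 3*x (y(x) = -9 + 3*(x*0 + x) = -9 + 3*(0 + x) = -9 + 3*x)
-205145 - y(H(7)) = -205145 - (-9 + 3*7) = -205145 - (-9 + 21) = -205145 - 1*12 = -205145 - 12 = -205157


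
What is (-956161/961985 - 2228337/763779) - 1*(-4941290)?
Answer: 1210193338619311662/244914647105 ≈ 4.9413e+6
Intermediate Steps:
(-956161/961985 - 2228337/763779) - 1*(-4941290) = (-956161*1/961985 - 2228337*1/763779) + 4941290 = (-956161/961985 - 742779/254593) + 4941290 = -957974153788/244914647105 + 4941290 = 1210193338619311662/244914647105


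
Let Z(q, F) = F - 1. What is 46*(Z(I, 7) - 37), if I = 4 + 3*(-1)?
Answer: -1426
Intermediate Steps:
I = 1 (I = 4 - 3 = 1)
Z(q, F) = -1 + F
46*(Z(I, 7) - 37) = 46*((-1 + 7) - 37) = 46*(6 - 37) = 46*(-31) = -1426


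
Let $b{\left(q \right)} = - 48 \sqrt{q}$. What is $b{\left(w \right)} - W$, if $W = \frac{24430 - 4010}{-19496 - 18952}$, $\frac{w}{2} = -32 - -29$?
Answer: $\frac{5105}{9612} - 48 i \sqrt{6} \approx 0.53111 - 117.58 i$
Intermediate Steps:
$w = -6$ ($w = 2 \left(-32 - -29\right) = 2 \left(-32 + 29\right) = 2 \left(-3\right) = -6$)
$W = - \frac{5105}{9612}$ ($W = \frac{20420}{-38448} = 20420 \left(- \frac{1}{38448}\right) = - \frac{5105}{9612} \approx -0.53111$)
$b{\left(w \right)} - W = - 48 \sqrt{-6} - - \frac{5105}{9612} = - 48 i \sqrt{6} + \frac{5105}{9612} = \frac{5105}{9612} - 48 i \sqrt{6}$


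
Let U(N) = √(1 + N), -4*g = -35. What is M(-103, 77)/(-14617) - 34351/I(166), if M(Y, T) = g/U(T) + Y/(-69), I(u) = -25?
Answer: 34645488548/25214325 - 35*√78/4560504 ≈ 1374.0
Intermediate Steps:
g = 35/4 (g = -¼*(-35) = 35/4 ≈ 8.7500)
M(Y, T) = -Y/69 + 35/(4*√(1 + T)) (M(Y, T) = 35/(4*(√(1 + T))) + Y/(-69) = 35/(4*√(1 + T)) + Y*(-1/69) = 35/(4*√(1 + T)) - Y/69 = -Y/69 + 35/(4*√(1 + T)))
M(-103, 77)/(-14617) - 34351/I(166) = (-1/69*(-103) + 35/(4*√(1 + 77)))/(-14617) - 34351/(-25) = (103/69 + 35/(4*√78))*(-1/14617) - 34351*(-1/25) = (103/69 + 35*(√78/78)/4)*(-1/14617) + 34351/25 = (103/69 + 35*√78/312)*(-1/14617) + 34351/25 = (-103/1008573 - 35*√78/4560504) + 34351/25 = 34645488548/25214325 - 35*√78/4560504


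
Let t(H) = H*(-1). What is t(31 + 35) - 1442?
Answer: -1508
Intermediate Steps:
t(H) = -H
t(31 + 35) - 1442 = -(31 + 35) - 1442 = -1*66 - 1442 = -66 - 1442 = -1508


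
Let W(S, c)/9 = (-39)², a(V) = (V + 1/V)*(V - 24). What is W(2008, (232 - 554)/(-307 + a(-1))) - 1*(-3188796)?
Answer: 3202485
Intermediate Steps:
a(V) = (-24 + V)*(V + 1/V) (a(V) = (V + 1/V)*(-24 + V) = (-24 + V)*(V + 1/V))
W(S, c) = 13689 (W(S, c) = 9*(-39)² = 9*1521 = 13689)
W(2008, (232 - 554)/(-307 + a(-1))) - 1*(-3188796) = 13689 - 1*(-3188796) = 13689 + 3188796 = 3202485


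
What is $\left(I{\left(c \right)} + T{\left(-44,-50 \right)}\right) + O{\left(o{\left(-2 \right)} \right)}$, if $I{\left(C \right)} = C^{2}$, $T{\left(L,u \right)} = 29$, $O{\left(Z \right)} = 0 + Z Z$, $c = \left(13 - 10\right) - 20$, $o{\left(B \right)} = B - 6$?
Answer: $382$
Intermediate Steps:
$o{\left(B \right)} = -6 + B$
$c = -17$ ($c = \left(13 - 10\right) - 20 = 3 - 20 = -17$)
$O{\left(Z \right)} = Z^{2}$ ($O{\left(Z \right)} = 0 + Z^{2} = Z^{2}$)
$\left(I{\left(c \right)} + T{\left(-44,-50 \right)}\right) + O{\left(o{\left(-2 \right)} \right)} = \left(\left(-17\right)^{2} + 29\right) + \left(-6 - 2\right)^{2} = \left(289 + 29\right) + \left(-8\right)^{2} = 318 + 64 = 382$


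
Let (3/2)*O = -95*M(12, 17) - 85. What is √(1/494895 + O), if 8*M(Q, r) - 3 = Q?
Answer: I*√171852942506295/989790 ≈ 13.244*I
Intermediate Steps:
M(Q, r) = 3/8 + Q/8
O = -2105/12 (O = 2*(-95*(3/8 + (⅛)*12) - 85)/3 = 2*(-95*(3/8 + 3/2) - 85)/3 = 2*(-95*15/8 - 85)/3 = 2*(-1425/8 - 85)/3 = (⅔)*(-2105/8) = -2105/12 ≈ -175.42)
√(1/494895 + O) = √(1/494895 - 2105/12) = √(-347251321/1979580) = I*√171852942506295/989790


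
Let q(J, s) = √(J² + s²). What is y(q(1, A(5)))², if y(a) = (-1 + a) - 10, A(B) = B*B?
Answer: (11 - √626)² ≈ 196.56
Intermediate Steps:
A(B) = B²
y(a) = -11 + a
y(q(1, A(5)))² = (-11 + √(1² + (5²)²))² = (-11 + √(1 + 25²))² = (-11 + √(1 + 625))² = (-11 + √626)²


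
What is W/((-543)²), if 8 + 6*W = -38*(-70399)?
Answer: 445859/294849 ≈ 1.5122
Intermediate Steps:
W = 445859 (W = -4/3 + (-38*(-70399))/6 = -4/3 + (⅙)*2675162 = -4/3 + 1337581/3 = 445859)
W/((-543)²) = 445859/((-543)²) = 445859/294849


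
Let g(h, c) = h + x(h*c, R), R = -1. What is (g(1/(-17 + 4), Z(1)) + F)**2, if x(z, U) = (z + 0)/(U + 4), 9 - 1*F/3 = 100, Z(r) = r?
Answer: 113443801/1521 ≈ 74585.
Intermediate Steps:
F = -273 (F = 27 - 3*100 = 27 - 300 = -273)
x(z, U) = z/(4 + U)
g(h, c) = h + c*h/3 (g(h, c) = h + (h*c)/(4 - 1) = h + (c*h)/3 = h + (c*h)*(1/3) = h + c*h/3)
(g(1/(-17 + 4), Z(1)) + F)**2 = ((3 + 1)/(3*(-17 + 4)) - 273)**2 = ((1/3)*4/(-13) - 273)**2 = ((1/3)*(-1/13)*4 - 273)**2 = (-4/39 - 273)**2 = (-10651/39)**2 = 113443801/1521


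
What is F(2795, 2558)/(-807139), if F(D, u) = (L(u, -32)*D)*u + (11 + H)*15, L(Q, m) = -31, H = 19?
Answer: 221637460/807139 ≈ 274.60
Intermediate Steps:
F(D, u) = 450 - 31*D*u (F(D, u) = (-31*D)*u + (11 + 19)*15 = -31*D*u + 30*15 = -31*D*u + 450 = 450 - 31*D*u)
F(2795, 2558)/(-807139) = (450 - 31*2795*2558)/(-807139) = (450 - 221637910)*(-1/807139) = -221637460*(-1/807139) = 221637460/807139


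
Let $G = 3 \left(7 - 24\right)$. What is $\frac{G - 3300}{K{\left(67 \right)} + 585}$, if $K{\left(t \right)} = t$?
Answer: $- \frac{3351}{652} \approx -5.1396$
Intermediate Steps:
$G = -51$ ($G = 3 \left(-17\right) = -51$)
$\frac{G - 3300}{K{\left(67 \right)} + 585} = \frac{-51 - 3300}{67 + 585} = - \frac{3351}{652}$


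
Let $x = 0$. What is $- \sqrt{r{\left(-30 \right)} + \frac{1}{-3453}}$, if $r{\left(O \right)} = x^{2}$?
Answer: $- \frac{i \sqrt{3453}}{3453} \approx - 0.017018 i$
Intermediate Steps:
$r{\left(O \right)} = 0$ ($r{\left(O \right)} = 0^{2} = 0$)
$- \sqrt{r{\left(-30 \right)} + \frac{1}{-3453}} = - \sqrt{0 + \frac{1}{-3453}} = - \sqrt{0 - \frac{1}{3453}} = - \sqrt{- \frac{1}{3453}} = - \frac{i \sqrt{3453}}{3453}$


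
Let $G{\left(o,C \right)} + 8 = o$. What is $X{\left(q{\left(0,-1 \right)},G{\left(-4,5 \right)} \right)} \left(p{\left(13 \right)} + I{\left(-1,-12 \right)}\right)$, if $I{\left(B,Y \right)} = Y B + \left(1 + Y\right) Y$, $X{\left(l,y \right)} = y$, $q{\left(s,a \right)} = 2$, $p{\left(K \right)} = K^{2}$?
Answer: $-3756$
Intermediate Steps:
$G{\left(o,C \right)} = -8 + o$
$I{\left(B,Y \right)} = B Y + Y \left(1 + Y\right)$
$X{\left(q{\left(0,-1 \right)},G{\left(-4,5 \right)} \right)} \left(p{\left(13 \right)} + I{\left(-1,-12 \right)}\right) = \left(-8 - 4\right) \left(13^{2} - 12 \left(1 - 1 - 12\right)\right) = - 12 \left(169 - -144\right) = - 12 \left(169 + 144\right) = \left(-12\right) 313 = -3756$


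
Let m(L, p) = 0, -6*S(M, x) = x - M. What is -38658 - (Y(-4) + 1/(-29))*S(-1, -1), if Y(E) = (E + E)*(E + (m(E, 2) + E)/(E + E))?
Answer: -38658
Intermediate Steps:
S(M, x) = -x/6 + M/6 (S(M, x) = -(x - M)/6 = -x/6 + M/6)
Y(E) = 2*E*(½ + E) (Y(E) = (E + E)*(E + (0 + E)/(E + E)) = (2*E)*(E + E/((2*E))) = (2*E)*(E + E*(1/(2*E))) = (2*E)*(E + ½) = (2*E)*(½ + E) = 2*E*(½ + E))
-38658 - (Y(-4) + 1/(-29))*S(-1, -1) = -38658 - (-4*(1 + 2*(-4)) + 1/(-29))*(-⅙*(-1) + (⅙)*(-1)) = -38658 - (-4*(1 - 8) - 1/29)*(⅙ - ⅙) = -38658 - (-4*(-7) - 1/29)*0 = -38658 - (28 - 1/29)*0 = -38658 - 811*0/29 = -38658 - 1*0 = -38658 + 0 = -38658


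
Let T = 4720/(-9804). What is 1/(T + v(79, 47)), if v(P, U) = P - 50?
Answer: 2451/69899 ≈ 0.035065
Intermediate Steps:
v(P, U) = -50 + P
T = -1180/2451 (T = 4720*(-1/9804) = -1180/2451 ≈ -0.48144)
1/(T + v(79, 47)) = 1/(-1180/2451 + (-50 + 79)) = 1/(-1180/2451 + 29) = 1/(69899/2451) = 2451/69899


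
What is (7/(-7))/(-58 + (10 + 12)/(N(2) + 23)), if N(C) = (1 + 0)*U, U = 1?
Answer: 12/685 ≈ 0.017518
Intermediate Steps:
N(C) = 1 (N(C) = (1 + 0)*1 = 1*1 = 1)
(7/(-7))/(-58 + (10 + 12)/(N(2) + 23)) = (7/(-7))/(-58 + (10 + 12)/(1 + 23)) = (7*(-⅐))/(-58 + 22/24) = -1/(-58 + 22*(1/24)) = -1/(-58 + 11/12) = -1/(-685/12) = -1*(-12/685) = 12/685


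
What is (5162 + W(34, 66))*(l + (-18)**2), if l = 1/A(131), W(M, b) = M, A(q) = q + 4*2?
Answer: 234012252/139 ≈ 1.6835e+6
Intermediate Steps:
A(q) = 8 + q (A(q) = q + 8 = 8 + q)
l = 1/139 (l = 1/(8 + 131) = 1/139 ≈ 0.0071942)
(5162 + W(34, 66))*(l + (-18)**2) = (5162 + 34)*(1/139 + (-18)**2) = 5196*(1/139 + 324) = 5196*(45037/139) = 234012252/139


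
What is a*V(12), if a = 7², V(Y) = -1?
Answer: -49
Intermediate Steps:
a = 49
a*V(12) = 49*(-1) = -49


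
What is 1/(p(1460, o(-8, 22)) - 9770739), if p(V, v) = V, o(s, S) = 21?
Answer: -1/9769279 ≈ -1.0236e-7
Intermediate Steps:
1/(p(1460, o(-8, 22)) - 9770739) = 1/(1460 - 9770739) = 1/(-9769279) = -1/9769279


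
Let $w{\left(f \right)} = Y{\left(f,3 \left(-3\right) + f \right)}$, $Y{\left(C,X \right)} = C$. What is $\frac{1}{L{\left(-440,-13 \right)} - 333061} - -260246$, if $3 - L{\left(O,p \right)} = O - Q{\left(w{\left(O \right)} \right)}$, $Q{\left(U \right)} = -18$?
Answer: $\frac{86567188455}{332636} \approx 2.6025 \cdot 10^{5}$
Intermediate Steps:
$w{\left(f \right)} = f$
$L{\left(O,p \right)} = -15 - O$ ($L{\left(O,p \right)} = 3 - \left(O - -18\right) = 3 - \left(O + 18\right) = 3 - \left(18 + O\right) = -15 - O$)
$\frac{1}{L{\left(-440,-13 \right)} - 333061} - -260246 = \frac{1}{\left(-15 - -440\right) - 333061} - -260246 = \frac{1}{\left(-15 + 440\right) - 333061} + 260246 = \frac{1}{425 - 333061} + 260246 = \frac{1}{-332636} + 260246 = - \frac{1}{332636} + 260246 = \frac{86567188455}{332636}$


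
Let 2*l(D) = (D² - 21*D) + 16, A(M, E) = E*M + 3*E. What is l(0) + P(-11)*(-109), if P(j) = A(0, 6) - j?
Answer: -3153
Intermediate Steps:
A(M, E) = 3*E + E*M
l(D) = 8 + D²/2 - 21*D/2 (l(D) = ((D² - 21*D) + 16)/2 = (16 + D² - 21*D)/2 = 8 + D²/2 - 21*D/2)
P(j) = 18 - j (P(j) = 6*(3 + 0) - j = 6*3 - j = 18 - j)
l(0) + P(-11)*(-109) = (8 + (½)*0² - 21/2*0) + (18 - 1*(-11))*(-109) = (8 + (½)*0 + 0) + (18 + 11)*(-109) = (8 + 0 + 0) + 29*(-109) = 8 - 3161 = -3153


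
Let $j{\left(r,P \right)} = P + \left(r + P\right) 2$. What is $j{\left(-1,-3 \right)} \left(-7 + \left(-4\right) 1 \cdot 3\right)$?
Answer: $209$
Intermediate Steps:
$j{\left(r,P \right)} = 2 r + 3 P$ ($j{\left(r,P \right)} = P + \left(P + r\right) 2 = P + \left(2 P + 2 r\right) = 2 r + 3 P$)
$j{\left(-1,-3 \right)} \left(-7 + \left(-4\right) 1 \cdot 3\right) = \left(2 \left(-1\right) + 3 \left(-3\right)\right) \left(-7 + \left(-4\right) 1 \cdot 3\right) = \left(-2 - 9\right) \left(-7 - 12\right) = - 11 \left(-7 - 12\right) = \left(-11\right) \left(-19\right) = 209$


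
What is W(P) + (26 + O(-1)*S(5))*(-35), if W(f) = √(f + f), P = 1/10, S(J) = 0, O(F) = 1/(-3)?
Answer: -910 + √5/5 ≈ -909.55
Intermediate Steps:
O(F) = -⅓
P = ⅒ ≈ 0.10000
W(f) = √2*√f (W(f) = √(2*f) = √2*√f)
W(P) + (26 + O(-1)*S(5))*(-35) = √2*√(⅒) + (26 - ⅓*0)*(-35) = √2*(√10/10) + (26 + 0)*(-35) = √5/5 + 26*(-35) = √5/5 - 910 = -910 + √5/5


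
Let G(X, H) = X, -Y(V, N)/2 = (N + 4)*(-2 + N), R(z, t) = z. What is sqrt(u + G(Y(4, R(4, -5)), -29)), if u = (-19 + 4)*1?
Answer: I*sqrt(47) ≈ 6.8557*I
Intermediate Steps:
Y(V, N) = -2*(-2 + N)*(4 + N) (Y(V, N) = -2*(N + 4)*(-2 + N) = -2*(4 + N)*(-2 + N) = -2*(-2 + N)*(4 + N))
u = -15 (u = -15*1 = -15)
sqrt(u + G(Y(4, R(4, -5)), -29)) = sqrt(-15 + (16 - 4*4 - 2*4**2)) = sqrt(-15 + (16 - 16 - 2*16)) = sqrt(-15 + (16 - 16 - 32)) = sqrt(-15 - 32) = sqrt(-47) = I*sqrt(47)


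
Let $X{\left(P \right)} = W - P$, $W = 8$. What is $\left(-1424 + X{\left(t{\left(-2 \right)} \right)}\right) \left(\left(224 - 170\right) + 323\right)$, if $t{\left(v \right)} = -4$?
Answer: $-532324$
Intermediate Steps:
$X{\left(P \right)} = 8 - P$
$\left(-1424 + X{\left(t{\left(-2 \right)} \right)}\right) \left(\left(224 - 170\right) + 323\right) = \left(-1424 + \left(8 - -4\right)\right) \left(\left(224 - 170\right) + 323\right) = \left(-1424 + \left(8 + 4\right)\right) \left(54 + 323\right) = \left(-1424 + 12\right) 377 = \left(-1412\right) 377 = -532324$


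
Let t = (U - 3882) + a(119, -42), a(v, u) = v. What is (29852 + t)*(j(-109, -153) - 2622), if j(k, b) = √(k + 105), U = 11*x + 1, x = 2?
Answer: -68465664 + 52224*I ≈ -6.8466e+7 + 52224.0*I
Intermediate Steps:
U = 23 (U = 11*2 + 1 = 22 + 1 = 23)
t = -3740 (t = (23 - 3882) + 119 = -3859 + 119 = -3740)
j(k, b) = √(105 + k)
(29852 + t)*(j(-109, -153) - 2622) = (29852 - 3740)*(√(105 - 109) - 2622) = 26112*(√(-4) - 2622) = 26112*(2*I - 2622) = 26112*(-2622 + 2*I) = -68465664 + 52224*I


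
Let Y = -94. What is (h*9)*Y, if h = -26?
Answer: 21996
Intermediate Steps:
(h*9)*Y = -26*9*(-94) = -234*(-94) = 21996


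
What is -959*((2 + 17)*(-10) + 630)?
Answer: -421960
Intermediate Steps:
-959*((2 + 17)*(-10) + 630) = -959*(19*(-10) + 630) = -959*(-190 + 630) = -959*440 = -421960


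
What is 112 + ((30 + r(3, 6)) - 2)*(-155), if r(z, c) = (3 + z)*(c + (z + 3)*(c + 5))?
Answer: -71188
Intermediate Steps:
r(z, c) = (3 + z)*(c + (3 + z)*(5 + c))
112 + ((30 + r(3, 6)) - 2)*(-155) = 112 + ((30 + (45 + 5*3² + 12*6 + 30*3 + 6*3² + 7*6*3)) - 2)*(-155) = 112 + ((30 + (45 + 5*9 + 72 + 90 + 6*9 + 126)) - 2)*(-155) = 112 + ((30 + (45 + 45 + 72 + 90 + 54 + 126)) - 2)*(-155) = 112 + ((30 + 432) - 2)*(-155) = 112 + (462 - 2)*(-155) = 112 + 460*(-155) = 112 - 71300 = -71188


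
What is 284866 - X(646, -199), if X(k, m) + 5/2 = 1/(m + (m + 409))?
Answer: 6267105/22 ≈ 2.8487e+5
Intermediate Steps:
X(k, m) = -5/2 + 1/(409 + 2*m) (X(k, m) = -5/2 + 1/(m + (m + 409)) = -5/2 + 1/(m + (409 + m)) = -5/2 + 1/(409 + 2*m))
284866 - X(646, -199) = 284866 - (-2043 - 10*(-199))/(2*(409 + 2*(-199))) = 284866 - (-2043 + 1990)/(2*(409 - 398)) = 284866 - (-53)/(2*11) = 284866 - 1*(-53/22) = 284866 + 53/22 = 6267105/22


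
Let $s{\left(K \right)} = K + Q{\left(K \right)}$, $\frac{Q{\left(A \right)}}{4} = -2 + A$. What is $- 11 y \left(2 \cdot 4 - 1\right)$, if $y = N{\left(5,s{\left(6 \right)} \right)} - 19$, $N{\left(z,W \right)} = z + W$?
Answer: $-616$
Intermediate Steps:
$Q{\left(A \right)} = -8 + 4 A$ ($Q{\left(A \right)} = 4 \left(-2 + A\right) = -8 + 4 A$)
$s{\left(K \right)} = -8 + 5 K$ ($s{\left(K \right)} = K + \left(-8 + 4 K\right) = -8 + 5 K$)
$N{\left(z,W \right)} = W + z$
$y = 8$ ($y = \left(\left(-8 + 5 \cdot 6\right) + 5\right) - 19 = \left(\left(-8 + 30\right) + 5\right) - 19 = \left(22 + 5\right) - 19 = 27 - 19 = 8$)
$- 11 y \left(2 \cdot 4 - 1\right) = \left(-11\right) 8 \left(2 \cdot 4 - 1\right) = - 88 \left(8 - 1\right) = \left(-88\right) 7 = -616$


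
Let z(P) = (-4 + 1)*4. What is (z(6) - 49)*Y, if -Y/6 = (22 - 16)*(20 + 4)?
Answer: 52704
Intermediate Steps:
z(P) = -12 (z(P) = -3*4 = -12)
Y = -864 (Y = -6*(22 - 16)*(20 + 4) = -36*24 = -6*144 = -864)
(z(6) - 49)*Y = (-12 - 49)*(-864) = -61*(-864) = 52704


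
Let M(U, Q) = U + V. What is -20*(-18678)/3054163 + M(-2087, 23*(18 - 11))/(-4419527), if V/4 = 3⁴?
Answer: 236620427927/1928279405843 ≈ 0.12271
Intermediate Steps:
V = 324 (V = 4*3⁴ = 4*81 = 324)
M(U, Q) = 324 + U (M(U, Q) = U + 324 = 324 + U)
-20*(-18678)/3054163 + M(-2087, 23*(18 - 11))/(-4419527) = -20*(-18678)/3054163 + (324 - 2087)/(-4419527) = 373560*(1/3054163) - 1763*(-1/4419527) = 373560/3054163 + 1763/4419527 = 236620427927/1928279405843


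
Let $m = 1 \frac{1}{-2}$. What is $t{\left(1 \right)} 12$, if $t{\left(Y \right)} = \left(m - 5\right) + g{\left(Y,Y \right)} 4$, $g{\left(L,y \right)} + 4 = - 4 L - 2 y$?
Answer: $-546$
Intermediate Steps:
$g{\left(L,y \right)} = -4 - 4 L - 2 y$ ($g{\left(L,y \right)} = -4 - \left(2 y + 4 L\right) = -4 - 4 L - 2 y$)
$m = - \frac{1}{2}$ ($m = 1 \left(- \frac{1}{2}\right) = - \frac{1}{2} \approx -0.5$)
$t{\left(Y \right)} = - \frac{43}{2} - 24 Y$ ($t{\left(Y \right)} = \left(- \frac{1}{2} - 5\right) + \left(-4 - 4 Y - 2 Y\right) 4 = - \frac{11}{2} + \left(-4 - 6 Y\right) 4 = - \frac{11}{2} - \left(16 + 24 Y\right) = - \frac{43}{2} - 24 Y$)
$t{\left(1 \right)} 12 = \left(- \frac{43}{2} - 24\right) 12 = \left(- \frac{91}{2}\right) 12 = -546$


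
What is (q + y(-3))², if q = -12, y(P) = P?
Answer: 225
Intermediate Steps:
(q + y(-3))² = (-12 - 3)² = (-15)² = 225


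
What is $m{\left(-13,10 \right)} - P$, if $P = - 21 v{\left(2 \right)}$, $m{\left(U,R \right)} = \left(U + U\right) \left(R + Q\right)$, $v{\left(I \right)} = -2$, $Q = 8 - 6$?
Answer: $-354$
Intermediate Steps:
$Q = 2$ ($Q = 8 - 6 = 2$)
$m{\left(U,R \right)} = 2 U \left(2 + R\right)$ ($m{\left(U,R \right)} = \left(U + U\right) \left(R + 2\right) = 2 U \left(2 + R\right)$)
$P = 42$ ($P = \left(-21\right) \left(-2\right) = 42$)
$m{\left(-13,10 \right)} - P = 2 \left(-13\right) \left(2 + 10\right) - 42 = 2 \left(-13\right) 12 - 42 = -312 - 42 = -354$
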